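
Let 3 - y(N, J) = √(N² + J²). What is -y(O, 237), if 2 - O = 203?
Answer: -3 + 3*√10730 ≈ 307.76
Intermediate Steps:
O = -201 (O = 2 - 1*203 = 2 - 203 = -201)
y(N, J) = 3 - √(J² + N²) (y(N, J) = 3 - √(N² + J²) = 3 - √(J² + N²))
-y(O, 237) = -(3 - √(237² + (-201)²)) = -(3 - √(56169 + 40401)) = -(3 - √96570) = -(3 - 3*√10730) = -3 + 3*√10730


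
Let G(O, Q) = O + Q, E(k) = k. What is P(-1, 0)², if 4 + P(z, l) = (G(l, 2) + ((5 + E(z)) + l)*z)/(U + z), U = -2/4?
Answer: 64/9 ≈ 7.1111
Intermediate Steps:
U = -½ (U = -2*¼ = -½ ≈ -0.50000)
P(z, l) = -4 + (2 + l + z*(5 + l + z))/(-½ + z) (P(z, l) = -4 + ((l + 2) + ((5 + z) + l)*z)/(-½ + z) = -4 + ((2 + l) + (5 + l + z)*z)/(-½ + z) = -4 + ((2 + l) + z*(5 + l + z))/(-½ + z) = -4 + (2 + l + z*(5 + l + z))/(-½ + z))
P(-1, 0)² = (2*(4 + 0 - 1 + (-1)² + 0*(-1))/(-1 + 2*(-1)))² = (2*(4 + 0 - 1 + 1 + 0)/(-1 - 2))² = (2*4/(-3))² = (2*(-⅓)*4)² = (-8/3)² = 64/9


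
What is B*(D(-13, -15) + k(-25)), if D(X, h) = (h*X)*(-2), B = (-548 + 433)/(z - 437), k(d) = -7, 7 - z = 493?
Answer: -45655/923 ≈ -49.464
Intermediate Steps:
z = -486 (z = 7 - 1*493 = 7 - 493 = -486)
B = 115/923 (B = (-548 + 433)/(-486 - 437) = -115/(-923) = -115*(-1/923) = 115/923 ≈ 0.12459)
D(X, h) = -2*X*h (D(X, h) = (X*h)*(-2) = -2*X*h)
B*(D(-13, -15) + k(-25)) = 115*(-2*(-13)*(-15) - 7)/923 = 115*(-390 - 7)/923 = (115/923)*(-397) = -45655/923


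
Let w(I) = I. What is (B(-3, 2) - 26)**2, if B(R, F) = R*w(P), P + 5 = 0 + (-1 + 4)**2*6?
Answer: 29929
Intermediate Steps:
P = 49 (P = -5 + (0 + (-1 + 4)**2*6) = -5 + (0 + 3**2*6) = -5 + (0 + 9*6) = -5 + (0 + 54) = -5 + 54 = 49)
B(R, F) = 49*R (B(R, F) = R*49 = 49*R)
(B(-3, 2) - 26)**2 = (49*(-3) - 26)**2 = (-147 - 26)**2 = (-173)**2 = 29929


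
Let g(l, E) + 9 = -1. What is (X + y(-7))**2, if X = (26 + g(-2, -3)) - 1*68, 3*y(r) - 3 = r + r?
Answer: 27889/9 ≈ 3098.8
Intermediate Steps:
g(l, E) = -10 (g(l, E) = -9 - 1 = -10)
y(r) = 1 + 2*r/3 (y(r) = 1 + (r + r)/3 = 1 + (2*r)/3 = 1 + 2*r/3)
X = -52 (X = (26 - 10) - 1*68 = 16 - 68 = -52)
(X + y(-7))**2 = (-52 + (1 + (2/3)*(-7)))**2 = (-52 + (1 - 14/3))**2 = (-52 - 11/3)**2 = (-167/3)**2 = 27889/9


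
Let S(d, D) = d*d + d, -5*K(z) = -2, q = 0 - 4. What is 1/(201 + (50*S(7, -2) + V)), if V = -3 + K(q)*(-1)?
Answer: 5/14988 ≈ 0.00033360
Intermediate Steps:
q = -4
K(z) = ⅖ (K(z) = -⅕*(-2) = ⅖)
S(d, D) = d + d² (S(d, D) = d² + d = d + d²)
V = -17/5 (V = -3 + (⅖)*(-1) = -3 - ⅖ = -17/5 ≈ -3.4000)
1/(201 + (50*S(7, -2) + V)) = 1/(201 + (50*(7*(1 + 7)) - 17/5)) = 1/(201 + (50*(7*8) - 17/5)) = 1/(201 + (50*56 - 17/5)) = 1/(201 + (2800 - 17/5)) = 1/(201 + 13983/5) = 1/(14988/5) = 5/14988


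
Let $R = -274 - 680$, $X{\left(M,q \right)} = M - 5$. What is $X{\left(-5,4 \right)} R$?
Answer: $9540$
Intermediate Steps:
$X{\left(M,q \right)} = -5 + M$
$R = -954$ ($R = -274 - 680 = -954$)
$X{\left(-5,4 \right)} R = \left(-5 - 5\right) \left(-954\right) = \left(-10\right) \left(-954\right) = 9540$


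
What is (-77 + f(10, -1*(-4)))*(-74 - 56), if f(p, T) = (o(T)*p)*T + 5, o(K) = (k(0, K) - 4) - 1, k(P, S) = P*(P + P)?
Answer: 35360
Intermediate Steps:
k(P, S) = 2*P**2 (k(P, S) = P*(2*P) = 2*P**2)
o(K) = -5 (o(K) = (2*0**2 - 4) - 1 = (2*0 - 4) - 1 = (0 - 4) - 1 = -4 - 1 = -5)
f(p, T) = 5 - 5*T*p (f(p, T) = (-5*p)*T + 5 = -5*T*p + 5 = 5 - 5*T*p)
(-77 + f(10, -1*(-4)))*(-74 - 56) = (-77 + (5 - 5*(-1*(-4))*10))*(-74 - 56) = (-77 + (5 - 5*4*10))*(-130) = (-77 + (5 - 200))*(-130) = (-77 - 195)*(-130) = -272*(-130) = 35360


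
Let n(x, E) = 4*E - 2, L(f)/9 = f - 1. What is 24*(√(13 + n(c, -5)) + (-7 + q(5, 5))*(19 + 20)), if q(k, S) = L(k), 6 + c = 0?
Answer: 27144 + 72*I ≈ 27144.0 + 72.0*I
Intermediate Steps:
c = -6 (c = -6 + 0 = -6)
L(f) = -9 + 9*f (L(f) = 9*(f - 1) = 9*(-1 + f) = -9 + 9*f)
q(k, S) = -9 + 9*k
n(x, E) = -2 + 4*E
24*(√(13 + n(c, -5)) + (-7 + q(5, 5))*(19 + 20)) = 24*(√(13 + (-2 + 4*(-5))) + (-7 + (-9 + 9*5))*(19 + 20)) = 24*(√(13 + (-2 - 20)) + (-7 + (-9 + 45))*39) = 24*(√(13 - 22) + (-7 + 36)*39) = 24*(√(-9) + 29*39) = 24*(3*I + 1131) = 24*(1131 + 3*I) = 27144 + 72*I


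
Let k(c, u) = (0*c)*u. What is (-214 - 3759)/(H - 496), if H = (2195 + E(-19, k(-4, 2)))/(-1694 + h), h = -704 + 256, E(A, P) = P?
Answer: 62118/7771 ≈ 7.9936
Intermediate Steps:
k(c, u) = 0 (k(c, u) = 0*u = 0)
h = -448
H = -2195/2142 (H = (2195 + 0)/(-1694 - 448) = 2195/(-2142) = 2195*(-1/2142) = -2195/2142 ≈ -1.0247)
(-214 - 3759)/(H - 496) = (-214 - 3759)/(-2195/2142 - 496) = -3973/(-1064627/2142) = -3973*(-2142/1064627) = 62118/7771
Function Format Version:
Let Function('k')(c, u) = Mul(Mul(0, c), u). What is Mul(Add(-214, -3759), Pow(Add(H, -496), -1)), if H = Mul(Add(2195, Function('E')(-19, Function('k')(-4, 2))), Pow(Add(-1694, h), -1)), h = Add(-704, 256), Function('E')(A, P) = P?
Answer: Rational(62118, 7771) ≈ 7.9936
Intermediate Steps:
Function('k')(c, u) = 0 (Function('k')(c, u) = Mul(0, u) = 0)
h = -448
H = Rational(-2195, 2142) (H = Mul(Add(2195, 0), Pow(Add(-1694, -448), -1)) = Mul(2195, Pow(-2142, -1)) = Mul(2195, Rational(-1, 2142)) = Rational(-2195, 2142) ≈ -1.0247)
Mul(Add(-214, -3759), Pow(Add(H, -496), -1)) = Mul(Add(-214, -3759), Pow(Add(Rational(-2195, 2142), -496), -1)) = Mul(-3973, Pow(Rational(-1064627, 2142), -1)) = Mul(-3973, Rational(-2142, 1064627)) = Rational(62118, 7771)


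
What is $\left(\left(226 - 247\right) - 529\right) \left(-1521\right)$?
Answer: $836550$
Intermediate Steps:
$\left(\left(226 - 247\right) - 529\right) \left(-1521\right) = \left(-21 - 529\right) \left(-1521\right) = \left(-550\right) \left(-1521\right) = 836550$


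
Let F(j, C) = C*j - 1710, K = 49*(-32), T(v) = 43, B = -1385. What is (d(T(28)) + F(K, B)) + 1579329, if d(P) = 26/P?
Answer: 161219883/43 ≈ 3.7493e+6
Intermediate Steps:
K = -1568
F(j, C) = -1710 + C*j
(d(T(28)) + F(K, B)) + 1579329 = (26/43 + (-1710 - 1385*(-1568))) + 1579329 = (26*(1/43) + (-1710 + 2171680)) + 1579329 = (26/43 + 2169970) + 1579329 = 93308736/43 + 1579329 = 161219883/43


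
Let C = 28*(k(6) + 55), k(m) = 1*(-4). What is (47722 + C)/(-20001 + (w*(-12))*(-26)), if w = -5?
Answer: -49150/21561 ≈ -2.2796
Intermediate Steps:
k(m) = -4
C = 1428 (C = 28*(-4 + 55) = 28*51 = 1428)
(47722 + C)/(-20001 + (w*(-12))*(-26)) = (47722 + 1428)/(-20001 - 5*(-12)*(-26)) = 49150/(-20001 + 60*(-26)) = 49150/(-20001 - 1560) = 49150/(-21561) = 49150*(-1/21561) = -49150/21561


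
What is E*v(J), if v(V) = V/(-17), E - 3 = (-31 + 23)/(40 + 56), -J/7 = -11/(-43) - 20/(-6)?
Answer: 113435/26316 ≈ 4.3105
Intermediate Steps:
J = -3241/129 (J = -7*(-11/(-43) - 20/(-6)) = -7*(-11*(-1/43) - 20*(-1/6)) = -7*(11/43 + 10/3) = -7*463/129 = -3241/129 ≈ -25.124)
E = 35/12 (E = 3 + (-31 + 23)/(40 + 56) = 3 - 8/96 = 3 - 8*1/96 = 3 - 1/12 = 35/12 ≈ 2.9167)
v(V) = -V/17 (v(V) = V*(-1/17) = -V/17)
E*v(J) = 35*(-1/17*(-3241/129))/12 = (35/12)*(3241/2193) = 113435/26316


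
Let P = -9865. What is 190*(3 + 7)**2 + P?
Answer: 9135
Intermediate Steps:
190*(3 + 7)**2 + P = 190*(3 + 7)**2 - 9865 = 190*10**2 - 9865 = 190*100 - 9865 = 19000 - 9865 = 9135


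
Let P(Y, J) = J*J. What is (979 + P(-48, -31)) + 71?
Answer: 2011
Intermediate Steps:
P(Y, J) = J²
(979 + P(-48, -31)) + 71 = (979 + (-31)²) + 71 = (979 + 961) + 71 = 1940 + 71 = 2011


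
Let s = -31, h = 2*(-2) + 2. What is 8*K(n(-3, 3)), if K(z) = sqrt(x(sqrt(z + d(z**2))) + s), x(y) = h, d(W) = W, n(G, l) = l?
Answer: 8*I*sqrt(33) ≈ 45.956*I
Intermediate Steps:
h = -2 (h = -4 + 2 = -2)
x(y) = -2
K(z) = I*sqrt(33) (K(z) = sqrt(-2 - 31) = sqrt(-33) = I*sqrt(33))
8*K(n(-3, 3)) = 8*(I*sqrt(33)) = 8*I*sqrt(33)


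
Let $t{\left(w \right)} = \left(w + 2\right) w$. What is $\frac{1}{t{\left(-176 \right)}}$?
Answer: $\frac{1}{30624} \approx 3.2654 \cdot 10^{-5}$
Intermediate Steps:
$t{\left(w \right)} = w \left(2 + w\right)$ ($t{\left(w \right)} = \left(2 + w\right) w = w \left(2 + w\right)$)
$\frac{1}{t{\left(-176 \right)}} = \frac{1}{\left(-176\right) \left(2 - 176\right)} = \frac{1}{\left(-176\right) \left(-174\right)} = \frac{1}{30624}$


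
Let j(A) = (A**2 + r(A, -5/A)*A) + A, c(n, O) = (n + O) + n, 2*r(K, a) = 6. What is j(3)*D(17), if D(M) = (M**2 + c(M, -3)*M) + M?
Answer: 17493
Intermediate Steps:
r(K, a) = 3 (r(K, a) = (1/2)*6 = 3)
c(n, O) = O + 2*n (c(n, O) = (O + n) + n = O + 2*n)
D(M) = M + M**2 + M*(-3 + 2*M) (D(M) = (M**2 + (-3 + 2*M)*M) + M = (M**2 + M*(-3 + 2*M)) + M = M + M**2 + M*(-3 + 2*M))
j(A) = A**2 + 4*A (j(A) = (A**2 + 3*A) + A = A**2 + 4*A)
j(3)*D(17) = (3*(4 + 3))*(17*(-2 + 3*17)) = (3*7)*(17*(-2 + 51)) = 21*(17*49) = 21*833 = 17493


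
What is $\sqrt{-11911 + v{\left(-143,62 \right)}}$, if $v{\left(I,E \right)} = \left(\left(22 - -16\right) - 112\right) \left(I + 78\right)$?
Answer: $3 i \sqrt{789} \approx 84.267 i$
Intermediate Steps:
$v{\left(I,E \right)} = -5772 - 74 I$ ($v{\left(I,E \right)} = \left(\left(22 + 16\right) - 112\right) \left(78 + I\right) = \left(38 - 112\right) \left(78 + I\right) = - 74 \left(78 + I\right) = -5772 - 74 I$)
$\sqrt{-11911 + v{\left(-143,62 \right)}} = \sqrt{-11911 - -4810} = \sqrt{-11911 + \left(-5772 + 10582\right)} = \sqrt{-11911 + 4810} = \sqrt{-7101} = 3 i \sqrt{789}$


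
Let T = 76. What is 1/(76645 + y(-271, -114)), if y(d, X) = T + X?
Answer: 1/76607 ≈ 1.3054e-5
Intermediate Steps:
y(d, X) = 76 + X
1/(76645 + y(-271, -114)) = 1/(76645 + (76 - 114)) = 1/(76645 - 38) = 1/76607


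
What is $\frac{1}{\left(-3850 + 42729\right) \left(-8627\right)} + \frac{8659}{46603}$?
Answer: $\frac{2904307636044}{15631071825199} \approx 0.1858$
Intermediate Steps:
$\frac{1}{\left(-3850 + 42729\right) \left(-8627\right)} + \frac{8659}{46603} = \frac{1}{38879} \left(- \frac{1}{8627}\right) + 8659 \cdot \frac{1}{46603} = \frac{1}{38879} \left(- \frac{1}{8627}\right) + \frac{8659}{46603} = - \frac{1}{335409133} + \frac{8659}{46603} = \frac{2904307636044}{15631071825199}$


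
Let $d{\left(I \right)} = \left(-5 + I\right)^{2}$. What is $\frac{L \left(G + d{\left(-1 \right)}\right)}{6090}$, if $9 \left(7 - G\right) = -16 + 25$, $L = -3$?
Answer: $- \frac{3}{145} \approx -0.02069$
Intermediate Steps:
$G = 6$ ($G = 7 - \frac{-16 + 25}{9} = 7 - 1 = 6$)
$\frac{L \left(G + d{\left(-1 \right)}\right)}{6090} = \frac{\left(-3\right) \left(6 + \left(-5 - 1\right)^{2}\right)}{6090} = - 3 \left(6 + \left(-6\right)^{2}\right) \frac{1}{6090} = - 3 \left(6 + 36\right) \frac{1}{6090} = \left(-3\right) 42 \cdot \frac{1}{6090} = \left(-126\right) \frac{1}{6090} = - \frac{3}{145}$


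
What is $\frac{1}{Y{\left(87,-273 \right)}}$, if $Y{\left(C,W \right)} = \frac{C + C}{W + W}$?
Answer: $- \frac{91}{29} \approx -3.1379$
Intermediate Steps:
$Y{\left(C,W \right)} = \frac{C}{W}$ ($Y{\left(C,W \right)} = \frac{2 C}{2 W} = 2 C \frac{1}{2 W} = \frac{C}{W}$)
$\frac{1}{Y{\left(87,-273 \right)}} = \frac{1}{87 \frac{1}{-273}} = \frac{1}{87 \left(- \frac{1}{273}\right)} = \frac{1}{- \frac{29}{91}} = - \frac{91}{29}$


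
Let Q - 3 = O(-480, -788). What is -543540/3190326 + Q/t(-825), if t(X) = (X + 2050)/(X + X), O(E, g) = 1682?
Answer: -59137131320/26054329 ≈ -2269.8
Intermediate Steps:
Q = 1685 (Q = 3 + 1682 = 1685)
t(X) = (2050 + X)/(2*X) (t(X) = (2050 + X)/((2*X)) = (2050 + X)*(1/(2*X)) = (2050 + X)/(2*X))
-543540/3190326 + Q/t(-825) = -543540/3190326 + 1685/(((½)*(2050 - 825)/(-825))) = -543540*1/3190326 + 1685/(((½)*(-1/825)*1225)) = -90590/531721 + 1685/(-49/66) = -90590/531721 + 1685*(-66/49) = -90590/531721 - 111210/49 = -59137131320/26054329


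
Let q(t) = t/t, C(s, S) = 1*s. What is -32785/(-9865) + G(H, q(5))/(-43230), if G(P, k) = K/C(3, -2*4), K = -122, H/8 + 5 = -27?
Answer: 425309018/127939185 ≈ 3.3243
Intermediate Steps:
H = -256 (H = -40 + 8*(-27) = -40 - 216 = -256)
C(s, S) = s
q(t) = 1
G(P, k) = -122/3
-32785/(-9865) + G(H, q(5))/(-43230) = -32785/(-9865) - 122/3/(-43230) = -32785*(-1/9865) - 122/3*(-1/43230) = 6557/1973 + 61/64845 = 425309018/127939185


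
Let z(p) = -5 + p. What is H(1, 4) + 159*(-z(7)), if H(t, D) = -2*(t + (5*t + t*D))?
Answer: -338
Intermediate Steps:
H(t, D) = -12*t - 2*D*t (H(t, D) = -2*(t + (5*t + D*t)) = -2*(6*t + D*t) = -12*t - 2*D*t)
H(1, 4) + 159*(-z(7)) = -2*1*(6 + 4) + 159*(-(-5 + 7)) = -2*1*10 + 159*(-1*2) = -20 + 159*(-2) = -20 - 318 = -338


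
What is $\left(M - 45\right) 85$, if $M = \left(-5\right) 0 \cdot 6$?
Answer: $-3825$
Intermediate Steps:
$M = 0$ ($M = 0 \cdot 6 = 0$)
$\left(M - 45\right) 85 = \left(0 - 45\right) 85 = \left(-45\right) 85 = -3825$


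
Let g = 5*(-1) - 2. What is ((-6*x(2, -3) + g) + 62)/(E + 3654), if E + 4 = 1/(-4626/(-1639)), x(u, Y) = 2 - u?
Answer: 254430/16886539 ≈ 0.015067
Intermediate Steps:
g = -7 (g = -5 - 2 = -7)
E = -16865/4626 (E = -4 + 1/(-4626/(-1639)) = -4 + 1/(-4626*(-1/1639)) = -4 + 1/(4626/1639) = -4 + 1639/4626 = -16865/4626 ≈ -3.6457)
((-6*x(2, -3) + g) + 62)/(E + 3654) = ((-6*(2 - 1*2) - 7) + 62)/(-16865/4626 + 3654) = ((-6*(2 - 2) - 7) + 62)/(16886539/4626) = ((-6*0 - 7) + 62)*(4626/16886539) = ((0 - 7) + 62)*(4626/16886539) = (-7 + 62)*(4626/16886539) = 55*(4626/16886539) = 254430/16886539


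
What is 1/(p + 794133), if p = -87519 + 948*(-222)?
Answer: 1/496158 ≈ 2.0155e-6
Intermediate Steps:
p = -297975 (p = -87519 - 210456 = -297975)
1/(p + 794133) = 1/(-297975 + 794133) = 1/496158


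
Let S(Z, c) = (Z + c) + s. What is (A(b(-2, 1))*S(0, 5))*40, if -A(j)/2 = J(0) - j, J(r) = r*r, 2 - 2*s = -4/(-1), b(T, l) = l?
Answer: 320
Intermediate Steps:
s = -1 (s = 1 - (-2)/(-1) = 1 - (-2)*(-1) = 1 - ½*4 = 1 - 2 = -1)
J(r) = r²
S(Z, c) = -1 + Z + c (S(Z, c) = (Z + c) - 1 = -1 + Z + c)
A(j) = 2*j (A(j) = -2*(0² - j) = -2*(0 - j) = -(-2)*j = 2*j)
(A(b(-2, 1))*S(0, 5))*40 = ((2*1)*(-1 + 0 + 5))*40 = (2*4)*40 = 8*40 = 320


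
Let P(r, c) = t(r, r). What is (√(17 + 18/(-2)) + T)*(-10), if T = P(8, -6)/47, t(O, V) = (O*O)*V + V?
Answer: -5200/47 - 20*√2 ≈ -138.92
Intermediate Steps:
t(O, V) = V + V*O² (t(O, V) = O²*V + V = V*O² + V = V + V*O²)
P(r, c) = r*(1 + r²)
T = 520/47 (T = (8 + 8³)/47 = (8 + 512)*(1/47) = 520*(1/47) = 520/47 ≈ 11.064)
(√(17 + 18/(-2)) + T)*(-10) = (√(17 + 18/(-2)) + 520/47)*(-10) = (√(17 + 18*(-½)) + 520/47)*(-10) = (√(17 - 9) + 520/47)*(-10) = (√8 + 520/47)*(-10) = (2*√2 + 520/47)*(-10) = (520/47 + 2*√2)*(-10) = -5200/47 - 20*√2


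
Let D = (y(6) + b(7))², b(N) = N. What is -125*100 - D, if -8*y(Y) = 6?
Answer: -200625/16 ≈ -12539.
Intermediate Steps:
y(Y) = -¾ (y(Y) = -⅛*6 = -¾)
D = 625/16 (D = (-¾ + 7)² = (25/4)² = 625/16 ≈ 39.063)
-125*100 - D = -125*100 - 1*625/16 = -12500 - 625/16 = -200625/16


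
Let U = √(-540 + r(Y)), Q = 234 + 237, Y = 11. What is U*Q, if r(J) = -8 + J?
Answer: 471*I*√537 ≈ 10915.0*I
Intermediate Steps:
Q = 471
U = I*√537 (U = √(-540 + (-8 + 11)) = √(-540 + 3) = √(-537) = I*√537 ≈ 23.173*I)
U*Q = (I*√537)*471 = 471*I*√537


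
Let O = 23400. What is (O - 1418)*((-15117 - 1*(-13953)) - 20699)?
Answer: -480592466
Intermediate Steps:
(O - 1418)*((-15117 - 1*(-13953)) - 20699) = (23400 - 1418)*((-15117 - 1*(-13953)) - 20699) = 21982*((-15117 + 13953) - 20699) = 21982*(-1164 - 20699) = 21982*(-21863) = -480592466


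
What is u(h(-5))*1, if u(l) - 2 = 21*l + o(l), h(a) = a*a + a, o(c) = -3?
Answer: 419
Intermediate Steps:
h(a) = a + a**2 (h(a) = a**2 + a = a + a**2)
u(l) = -1 + 21*l (u(l) = 2 + (21*l - 3) = 2 + (-3 + 21*l) = -1 + 21*l)
u(h(-5))*1 = (-1 + 21*(-5*(1 - 5)))*1 = (-1 + 21*(-5*(-4)))*1 = (-1 + 21*20)*1 = (-1 + 420)*1 = 419*1 = 419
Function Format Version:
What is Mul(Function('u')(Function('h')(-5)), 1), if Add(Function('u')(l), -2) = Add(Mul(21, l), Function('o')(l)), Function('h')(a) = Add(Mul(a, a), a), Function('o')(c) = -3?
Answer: 419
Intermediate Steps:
Function('h')(a) = Add(a, Pow(a, 2)) (Function('h')(a) = Add(Pow(a, 2), a) = Add(a, Pow(a, 2)))
Function('u')(l) = Add(-1, Mul(21, l)) (Function('u')(l) = Add(2, Add(Mul(21, l), -3)) = Add(2, Add(-3, Mul(21, l))) = Add(-1, Mul(21, l)))
Mul(Function('u')(Function('h')(-5)), 1) = Mul(Add(-1, Mul(21, Mul(-5, Add(1, -5)))), 1) = Mul(Add(-1, Mul(21, Mul(-5, -4))), 1) = Mul(Add(-1, Mul(21, 20)), 1) = Mul(Add(-1, 420), 1) = Mul(419, 1) = 419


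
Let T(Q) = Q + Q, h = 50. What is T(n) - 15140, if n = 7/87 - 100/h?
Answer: -1317514/87 ≈ -15144.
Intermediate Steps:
n = -167/87 (n = 7/87 - 100/50 = 7*(1/87) - 100*1/50 = 7/87 - 2 = -167/87 ≈ -1.9195)
T(Q) = 2*Q
T(n) - 15140 = 2*(-167/87) - 15140 = -334/87 - 15140 = -1317514/87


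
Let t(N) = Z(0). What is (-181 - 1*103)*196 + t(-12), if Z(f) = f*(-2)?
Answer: -55664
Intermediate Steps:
Z(f) = -2*f
t(N) = 0 (t(N) = -2*0 = 0)
(-181 - 1*103)*196 + t(-12) = (-181 - 1*103)*196 + 0 = (-181 - 103)*196 + 0 = -284*196 + 0 = -55664 + 0 = -55664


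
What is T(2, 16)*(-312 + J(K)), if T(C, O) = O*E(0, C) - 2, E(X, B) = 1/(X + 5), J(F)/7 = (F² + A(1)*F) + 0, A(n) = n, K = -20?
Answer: 14088/5 ≈ 2817.6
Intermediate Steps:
J(F) = 7*F + 7*F² (J(F) = 7*((F² + 1*F) + 0) = 7*((F² + F) + 0) = 7*((F + F²) + 0) = 7*(F + F²) = 7*F + 7*F²)
E(X, B) = 1/(5 + X)
T(C, O) = -2 + O/5 (T(C, O) = O/(5 + 0) - 2 = O/5 - 2 = -2 + O/5)
T(2, 16)*(-312 + J(K)) = (-2 + (⅕)*16)*(-312 + 7*(-20)*(1 - 20)) = (-2 + 16/5)*(-312 + 7*(-20)*(-19)) = 6*(-312 + 2660)/5 = (6/5)*2348 = 14088/5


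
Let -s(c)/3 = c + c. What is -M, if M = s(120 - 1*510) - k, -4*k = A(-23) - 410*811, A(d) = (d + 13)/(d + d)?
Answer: 7432445/92 ≈ 80788.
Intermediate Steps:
s(c) = -6*c (s(c) = -3*(c + c) = -6*c)
A(d) = (13 + d)/(2*d) (A(d) = (13 + d)/((2*d)) = (13 + d)*(1/(2*d)) = (13 + d)/(2*d))
k = 7647725/92 (k = -((½)*(13 - 23)/(-23) - 410*811)/4 = -((½)*(-1/23)*(-10) - 332510)/4 = -(5/23 - 332510)/4 = -¼*(-7647725/23) = 7647725/92 ≈ 83128.)
M = -7432445/92 (M = -6*(120 - 1*510) - 1*7647725/92 = -6*(120 - 510) - 7647725/92 = -6*(-390) - 7647725/92 = 2340 - 7647725/92 = -7432445/92 ≈ -80788.)
-M = -1*(-7432445/92) = 7432445/92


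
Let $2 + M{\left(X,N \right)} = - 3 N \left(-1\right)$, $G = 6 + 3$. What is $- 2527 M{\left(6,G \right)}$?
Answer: $-63175$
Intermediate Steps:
$G = 9$
$M{\left(X,N \right)} = -2 + 3 N$ ($M{\left(X,N \right)} = -2 + - 3 N \left(-1\right) = -2 + 3 N$)
$- 2527 M{\left(6,G \right)} = - 2527 \left(-2 + 3 \cdot 9\right) = - 2527 \left(-2 + 27\right) = \left(-2527\right) 25 = -63175$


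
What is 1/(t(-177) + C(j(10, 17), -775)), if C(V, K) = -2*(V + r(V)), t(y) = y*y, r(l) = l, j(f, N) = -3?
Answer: 1/31341 ≈ 3.1907e-5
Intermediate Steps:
t(y) = y²
C(V, K) = -4*V (C(V, K) = -2*(V + V) = -4*V)
1/(t(-177) + C(j(10, 17), -775)) = 1/((-177)² - 4*(-3)) = 1/(31329 + 12) = 1/31341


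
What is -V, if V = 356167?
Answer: -356167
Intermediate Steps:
-V = -1*356167 = -356167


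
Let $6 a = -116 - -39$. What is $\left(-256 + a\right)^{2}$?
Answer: $\frac{2601769}{36} \approx 72271.0$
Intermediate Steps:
$a = - \frac{77}{6}$ ($a = \frac{-116 - -39}{6} = \frac{-116 + 39}{6} = \frac{1}{6} \left(-77\right) = - \frac{77}{6} \approx -12.833$)
$\left(-256 + a\right)^{2} = \left(-256 - \frac{77}{6}\right)^{2} = \left(- \frac{1613}{6}\right)^{2} = \frac{2601769}{36}$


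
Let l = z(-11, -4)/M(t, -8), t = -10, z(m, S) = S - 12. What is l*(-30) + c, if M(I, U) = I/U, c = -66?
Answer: 318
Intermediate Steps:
z(m, S) = -12 + S
l = -64/5 (l = (-12 - 4)/((-10/(-8))) = -16/((-10*(-⅛))) = -16/5/4 = -16*⅘ = -64/5 ≈ -12.800)
l*(-30) + c = -64/5*(-30) - 66 = 384 - 66 = 318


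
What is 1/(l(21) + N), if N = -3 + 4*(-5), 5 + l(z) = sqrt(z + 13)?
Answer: -14/375 - sqrt(34)/750 ≈ -0.045108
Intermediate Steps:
l(z) = -5 + sqrt(13 + z) (l(z) = -5 + sqrt(z + 13) = -5 + sqrt(13 + z))
N = -23 (N = -3 - 20 = -23)
1/(l(21) + N) = 1/((-5 + sqrt(13 + 21)) - 23) = 1/((-5 + sqrt(34)) - 23) = 1/(-28 + sqrt(34))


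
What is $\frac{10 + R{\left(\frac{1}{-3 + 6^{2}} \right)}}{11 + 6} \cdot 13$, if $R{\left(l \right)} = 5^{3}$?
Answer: $\frac{1755}{17} \approx 103.24$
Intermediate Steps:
$R{\left(l \right)} = 125$
$\frac{10 + R{\left(\frac{1}{-3 + 6^{2}} \right)}}{11 + 6} \cdot 13 = \frac{10 + 125}{11 + 6} \cdot 13 = \frac{135}{17} \cdot 13 = \frac{1755}{17}$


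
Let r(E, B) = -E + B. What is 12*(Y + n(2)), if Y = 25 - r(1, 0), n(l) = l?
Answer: 336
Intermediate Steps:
r(E, B) = B - E
Y = 26 (Y = 25 - (0 - 1*1) = 25 - (0 - 1) = 25 - 1*(-1) = 25 + 1 = 26)
12*(Y + n(2)) = 12*(26 + 2) = 12*28 = 336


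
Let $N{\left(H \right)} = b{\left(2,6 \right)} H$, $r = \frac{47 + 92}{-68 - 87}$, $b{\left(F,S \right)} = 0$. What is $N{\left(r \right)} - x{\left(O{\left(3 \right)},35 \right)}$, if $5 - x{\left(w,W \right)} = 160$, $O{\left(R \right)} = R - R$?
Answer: $155$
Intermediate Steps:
$O{\left(R \right)} = 0$
$x{\left(w,W \right)} = -155$ ($x{\left(w,W \right)} = 5 - 160 = -155$)
$r = - \frac{139}{155}$ ($r = \frac{139}{-155} = 139 \left(- \frac{1}{155}\right) = - \frac{139}{155} \approx -0.89677$)
$N{\left(H \right)} = 0$ ($N{\left(H \right)} = 0 H = 0$)
$N{\left(r \right)} - x{\left(O{\left(3 \right)},35 \right)} = 0 - -155 = 0 + 155 = 155$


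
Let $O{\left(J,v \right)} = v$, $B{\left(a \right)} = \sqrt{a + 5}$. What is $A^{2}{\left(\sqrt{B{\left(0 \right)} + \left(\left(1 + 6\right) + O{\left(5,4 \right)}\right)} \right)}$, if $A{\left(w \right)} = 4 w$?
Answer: $176 + 16 \sqrt{5} \approx 211.78$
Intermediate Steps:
$B{\left(a \right)} = \sqrt{5 + a}$
$A^{2}{\left(\sqrt{B{\left(0 \right)} + \left(\left(1 + 6\right) + O{\left(5,4 \right)}\right)} \right)} = \left(4 \sqrt{\sqrt{5 + 0} + \left(\left(1 + 6\right) + 4\right)}\right)^{2} = \left(4 \sqrt{\sqrt{5} + \left(7 + 4\right)}\right)^{2} = \left(4 \sqrt{\sqrt{5} + 11}\right)^{2} = \left(4 \sqrt{11 + \sqrt{5}}\right)^{2} = 176 + 16 \sqrt{5}$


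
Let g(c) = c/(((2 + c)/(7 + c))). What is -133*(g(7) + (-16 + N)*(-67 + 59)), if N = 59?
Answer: 398734/9 ≈ 44304.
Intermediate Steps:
g(c) = c*(7 + c)/(2 + c) (g(c) = c/(((2 + c)/(7 + c))) = c*((7 + c)/(2 + c)) = c*(7 + c)/(2 + c))
-133*(g(7) + (-16 + N)*(-67 + 59)) = -133*(7*(7 + 7)/(2 + 7) + (-16 + 59)*(-67 + 59)) = -133*(7*14/9 + 43*(-8)) = -133*(7*(⅑)*14 - 344) = -133*(98/9 - 344) = -133*(-2998/9) = 398734/9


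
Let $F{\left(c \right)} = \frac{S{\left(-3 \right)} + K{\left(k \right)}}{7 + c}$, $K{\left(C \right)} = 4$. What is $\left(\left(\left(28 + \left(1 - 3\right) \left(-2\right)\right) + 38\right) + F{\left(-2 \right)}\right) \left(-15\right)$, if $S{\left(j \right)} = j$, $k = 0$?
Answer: $-1053$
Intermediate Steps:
$F{\left(c \right)} = \frac{1}{7 + c}$ ($F{\left(c \right)} = \frac{-3 + 4}{7 + c} = 1 \frac{1}{7 + c} = \frac{1}{7 + c}$)
$\left(\left(\left(28 + \left(1 - 3\right) \left(-2\right)\right) + 38\right) + F{\left(-2 \right)}\right) \left(-15\right) = \left(\left(\left(28 + \left(1 - 3\right) \left(-2\right)\right) + 38\right) + \frac{1}{7 - 2}\right) \left(-15\right) = \left(\left(\left(28 - -4\right) + 38\right) + \frac{1}{5}\right) \left(-15\right) = \left(\left(\left(28 + 4\right) + 38\right) + \frac{1}{5}\right) \left(-15\right) = \left(\left(32 + 38\right) + \frac{1}{5}\right) \left(-15\right) = \left(70 + \frac{1}{5}\right) \left(-15\right) = \frac{351}{5} \left(-15\right) = -1053$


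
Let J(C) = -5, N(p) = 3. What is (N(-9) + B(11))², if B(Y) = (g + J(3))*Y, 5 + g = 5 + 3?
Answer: 361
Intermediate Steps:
g = 3 (g = -5 + (5 + 3) = -5 + 8 = 3)
B(Y) = -2*Y (B(Y) = (3 - 5)*Y = -2*Y)
(N(-9) + B(11))² = (3 - 2*11)² = (3 - 22)² = (-19)² = 361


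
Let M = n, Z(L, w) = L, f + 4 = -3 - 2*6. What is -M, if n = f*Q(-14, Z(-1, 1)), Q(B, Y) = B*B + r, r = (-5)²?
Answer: 4199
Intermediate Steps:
r = 25
f = -19 (f = -4 + (-3 - 2*6) = -4 + (-3 - 12) = -4 - 15 = -19)
Q(B, Y) = 25 + B² (Q(B, Y) = B*B + 25 = B² + 25 = 25 + B²)
n = -4199 (n = -19*(25 + (-14)²) = -19*(25 + 196) = -19*221 = -4199)
M = -4199
-M = -1*(-4199) = 4199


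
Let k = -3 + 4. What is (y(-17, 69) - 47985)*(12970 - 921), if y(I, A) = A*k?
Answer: -577339884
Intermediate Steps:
k = 1
y(I, A) = A (y(I, A) = A*1 = A)
(y(-17, 69) - 47985)*(12970 - 921) = (69 - 47985)*(12970 - 921) = -47916*12049 = -577339884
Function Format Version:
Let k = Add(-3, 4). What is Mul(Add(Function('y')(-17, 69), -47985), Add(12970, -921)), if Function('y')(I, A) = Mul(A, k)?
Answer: -577339884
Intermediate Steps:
k = 1
Function('y')(I, A) = A (Function('y')(I, A) = Mul(A, 1) = A)
Mul(Add(Function('y')(-17, 69), -47985), Add(12970, -921)) = Mul(Add(69, -47985), Add(12970, -921)) = Mul(-47916, 12049) = -577339884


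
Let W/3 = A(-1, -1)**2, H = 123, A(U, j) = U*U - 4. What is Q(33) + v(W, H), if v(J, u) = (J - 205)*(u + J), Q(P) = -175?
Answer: -26875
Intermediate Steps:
A(U, j) = -4 + U**2 (A(U, j) = U**2 - 4 = -4 + U**2)
W = 27 (W = 3*(-4 + (-1)**2)**2 = 3*(-4 + 1)**2 = 3*(-3)**2 = 3*9 = 27)
v(J, u) = (-205 + J)*(J + u)
Q(33) + v(W, H) = -175 + (27**2 - 205*27 - 205*123 + 27*123) = -175 + (729 - 5535 - 25215 + 3321) = -175 - 26700 = -26875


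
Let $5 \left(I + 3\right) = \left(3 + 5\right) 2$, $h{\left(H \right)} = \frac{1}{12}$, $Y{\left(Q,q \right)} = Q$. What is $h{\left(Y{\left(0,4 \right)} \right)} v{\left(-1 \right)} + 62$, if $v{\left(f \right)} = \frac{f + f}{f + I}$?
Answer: $\frac{1493}{24} \approx 62.208$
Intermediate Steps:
$h{\left(H \right)} = \frac{1}{12}$
$I = \frac{1}{5}$ ($I = -3 + \frac{\left(3 + 5\right) 2}{5} = -3 + \frac{8 \cdot 2}{5} = -3 + \frac{1}{5} \cdot 16 = -3 + \frac{16}{5} = \frac{1}{5} \approx 0.2$)
$v{\left(f \right)} = \frac{2 f}{\frac{1}{5} + f}$ ($v{\left(f \right)} = \frac{f + f}{f + \frac{1}{5}} = \frac{2 f}{\frac{1}{5} + f}$)
$h{\left(Y{\left(0,4 \right)} \right)} v{\left(-1 \right)} + 62 = \frac{10 \left(-1\right) \frac{1}{1 + 5 \left(-1\right)}}{12} + 62 = \frac{10 \left(-1\right) \frac{1}{1 - 5}}{12} + 62 = \frac{10 \left(-1\right) \frac{1}{-4}}{12} + 62 = \frac{10 \left(-1\right) \left(- \frac{1}{4}\right)}{12} + 62 = \frac{1}{12} \cdot \frac{5}{2} + 62 = \frac{5}{24} + 62 = \frac{1493}{24}$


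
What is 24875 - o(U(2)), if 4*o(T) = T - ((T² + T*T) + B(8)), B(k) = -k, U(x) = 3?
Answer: 99507/4 ≈ 24877.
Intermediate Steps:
o(T) = 2 - T²/2 + T/4 (o(T) = (T - ((T² + T*T) - 1*8))/4 = (T - ((T² + T²) - 8))/4 = (T - (2*T² - 8))/4 = (T - (-8 + 2*T²))/4 = (T + (8 - 2*T²))/4 = (8 + T - 2*T²)/4 = 2 - T²/2 + T/4)
24875 - o(U(2)) = 24875 - (2 - ½*3² + (¼)*3) = 24875 - (2 - ½*9 + ¾) = 24875 - (2 - 9/2 + ¾) = 24875 - 1*(-7/4) = 24875 + 7/4 = 99507/4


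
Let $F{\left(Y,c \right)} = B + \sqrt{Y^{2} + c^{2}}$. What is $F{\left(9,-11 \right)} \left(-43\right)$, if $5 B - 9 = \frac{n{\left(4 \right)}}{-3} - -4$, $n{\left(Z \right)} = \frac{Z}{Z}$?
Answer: $- \frac{1634}{15} - 43 \sqrt{202} \approx -720.08$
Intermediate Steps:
$n{\left(Z \right)} = 1$
$B = \frac{38}{15}$ ($B = \frac{9}{5} + \frac{1 \frac{1}{-3} - -4}{5} = \frac{9}{5} + \frac{1 \left(- \frac{1}{3}\right) + 4}{5} = \frac{9}{5} + \frac{- \frac{1}{3} + 4}{5} = \frac{9}{5} + \frac{1}{5} \cdot \frac{11}{3} = \frac{9}{5} + \frac{11}{15} = \frac{38}{15} \approx 2.5333$)
$F{\left(Y,c \right)} = \frac{38}{15} + \sqrt{Y^{2} + c^{2}}$
$F{\left(9,-11 \right)} \left(-43\right) = \left(\frac{38}{15} + \sqrt{9^{2} + \left(-11\right)^{2}}\right) \left(-43\right) = \left(\frac{38}{15} + \sqrt{81 + 121}\right) \left(-43\right) = \left(\frac{38}{15} + \sqrt{202}\right) \left(-43\right) = - \frac{1634}{15} - 43 \sqrt{202}$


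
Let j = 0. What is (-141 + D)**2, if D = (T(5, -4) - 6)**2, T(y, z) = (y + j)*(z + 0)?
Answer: 286225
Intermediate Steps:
T(y, z) = y*z (T(y, z) = (y + 0)*(z + 0) = y*z)
D = 676 (D = (5*(-4) - 6)**2 = (-20 - 6)**2 = (-26)**2 = 676)
(-141 + D)**2 = (-141 + 676)**2 = 535**2 = 286225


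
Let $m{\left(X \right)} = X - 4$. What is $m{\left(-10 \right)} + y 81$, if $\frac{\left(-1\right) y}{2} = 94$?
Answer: $-15242$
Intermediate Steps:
$y = -188$ ($y = \left(-2\right) 94 = -188$)
$m{\left(X \right)} = -4 + X$
$m{\left(-10 \right)} + y 81 = \left(-4 - 10\right) - 15228 = -14 - 15228 = -15242$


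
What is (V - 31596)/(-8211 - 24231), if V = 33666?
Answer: -345/5407 ≈ -0.063806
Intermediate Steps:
(V - 31596)/(-8211 - 24231) = (33666 - 31596)/(-8211 - 24231) = 2070/(-32442) = 2070*(-1/32442) = -345/5407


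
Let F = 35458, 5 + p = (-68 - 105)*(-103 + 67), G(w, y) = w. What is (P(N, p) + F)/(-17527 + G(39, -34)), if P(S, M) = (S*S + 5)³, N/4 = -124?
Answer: -14890748833502719/17488 ≈ -8.5148e+11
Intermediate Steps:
p = 6223 (p = -5 + (-68 - 105)*(-103 + 67) = -5 - 173*(-36) = -5 + 6228 = 6223)
N = -496 (N = 4*(-124) = -496)
P(S, M) = (5 + S²)³ (P(S, M) = (S² + 5)³ = (5 + S²)³)
(P(N, p) + F)/(-17527 + G(39, -34)) = ((5 + (-496)²)³ + 35458)/(-17527 + 39) = ((5 + 246016)³ + 35458)/(-17488) = (246021³ + 35458)*(-1/17488) = (14890748833467261 + 35458)*(-1/17488) = 14890748833502719*(-1/17488) = -14890748833502719/17488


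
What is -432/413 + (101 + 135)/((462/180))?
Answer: 412968/4543 ≈ 90.902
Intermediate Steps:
-432/413 + (101 + 135)/((462/180)) = -432*1/413 + 236/((462*(1/180))) = -432/413 + 236/(77/30) = -432/413 + 236*(30/77) = -432/413 + 7080/77 = 412968/4543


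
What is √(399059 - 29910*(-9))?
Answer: √668249 ≈ 817.46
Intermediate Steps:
√(399059 - 29910*(-9)) = √(399059 + 269190) = √668249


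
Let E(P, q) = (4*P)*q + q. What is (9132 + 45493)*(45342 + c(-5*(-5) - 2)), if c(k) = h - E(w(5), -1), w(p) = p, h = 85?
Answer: 2482597000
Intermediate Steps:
E(P, q) = q + 4*P*q (E(P, q) = 4*P*q + q = q + 4*P*q)
c(k) = 106 (c(k) = 85 - (-1)*(1 + 4*5) = 85 - (-1)*(1 + 20) = 85 - (-1)*21 = 85 - 1*(-21) = 85 + 21 = 106)
(9132 + 45493)*(45342 + c(-5*(-5) - 2)) = (9132 + 45493)*(45342 + 106) = 54625*45448 = 2482597000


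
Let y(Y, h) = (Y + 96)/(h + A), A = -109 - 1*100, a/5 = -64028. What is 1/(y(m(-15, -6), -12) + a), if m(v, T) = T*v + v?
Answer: -221/70751111 ≈ -3.1236e-6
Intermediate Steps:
a = -320140 (a = 5*(-64028) = -320140)
A = -209 (A = -109 - 100 = -209)
m(v, T) = v + T*v
y(Y, h) = (96 + Y)/(-209 + h) (y(Y, h) = (Y + 96)/(h - 209) = (96 + Y)/(-209 + h))
1/(y(m(-15, -6), -12) + a) = 1/((96 - 15*(1 - 6))/(-209 - 12) - 320140) = 1/((96 - 15*(-5))/(-221) - 320140) = 1/(-(96 + 75)/221 - 320140) = 1/(-1/221*171 - 320140) = 1/(-171/221 - 320140) = 1/(-70751111/221) = -221/70751111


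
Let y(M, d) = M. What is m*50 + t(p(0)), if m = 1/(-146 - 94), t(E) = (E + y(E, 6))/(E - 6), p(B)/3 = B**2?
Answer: -5/24 ≈ -0.20833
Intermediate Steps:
p(B) = 3*B**2
t(E) = 2*E/(-6 + E) (t(E) = (E + E)/(E - 6) = (2*E)/(-6 + E) = 2*E/(-6 + E))
m = -1/240 (m = 1/(-240) = -1/240 ≈ -0.0041667)
m*50 + t(p(0)) = -1/240*50 + 2*(3*0**2)/(-6 + 3*0**2) = -5/24 + 2*(3*0)/(-6 + 3*0) = -5/24 + 2*0/(-6 + 0) = -5/24 + 2*0/(-6) = -5/24 + 2*0*(-1/6) = -5/24 + 0 = -5/24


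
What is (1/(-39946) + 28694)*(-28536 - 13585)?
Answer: -48279533439283/39946 ≈ -1.2086e+9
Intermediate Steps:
(1/(-39946) + 28694)*(-28536 - 13585) = (-1/39946 + 28694)*(-42121) = (1146210523/39946)*(-42121) = -48279533439283/39946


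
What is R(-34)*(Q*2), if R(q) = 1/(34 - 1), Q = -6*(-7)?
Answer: 28/11 ≈ 2.5455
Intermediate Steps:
Q = 42
R(q) = 1/33
R(-34)*(Q*2) = (42*2)/33 = (1/33)*84 = 28/11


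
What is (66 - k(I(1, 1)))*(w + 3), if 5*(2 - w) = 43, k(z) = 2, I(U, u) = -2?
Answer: -1152/5 ≈ -230.40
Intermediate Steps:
w = -33/5 (w = 2 - 1/5*43 = 2 - 43/5 = -33/5 ≈ -6.6000)
(66 - k(I(1, 1)))*(w + 3) = (66 - 1*2)*(-33/5 + 3) = (66 - 2)*(-18/5) = 64*(-18/5) = -1152/5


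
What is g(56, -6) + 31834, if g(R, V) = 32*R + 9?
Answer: 33635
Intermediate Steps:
g(R, V) = 9 + 32*R
g(56, -6) + 31834 = (9 + 32*56) + 31834 = (9 + 1792) + 31834 = 1801 + 31834 = 33635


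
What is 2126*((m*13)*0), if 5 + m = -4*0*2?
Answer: 0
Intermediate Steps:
m = -5 (m = -5 - 4*0*2 = -5 + 0*2 = -5 + 0 = -5)
2126*((m*13)*0) = 2126*(-5*13*0) = 2126*(-65*0) = 2126*0 = 0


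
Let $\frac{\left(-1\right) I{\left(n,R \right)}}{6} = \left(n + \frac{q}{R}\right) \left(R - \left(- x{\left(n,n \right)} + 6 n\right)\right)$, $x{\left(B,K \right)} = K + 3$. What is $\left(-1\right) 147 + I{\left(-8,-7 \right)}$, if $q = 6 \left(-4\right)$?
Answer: $\frac{5883}{7} \approx 840.43$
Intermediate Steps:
$q = -24$
$x{\left(B,K \right)} = 3 + K$
$I{\left(n,R \right)} = - 6 \left(n - \frac{24}{R}\right) \left(3 + R - 5 n\right)$ ($I{\left(n,R \right)} = - 6 \left(n - \frac{24}{R}\right) \left(R - \left(-3 + 5 n\right)\right) = - 6 \left(n - \frac{24}{R}\right) \left(3 + R - 5 n\right)$)
$\left(-1\right) 147 + I{\left(-8,-7 \right)} = \left(-1\right) 147 + \left(144 - -144 + 30 \left(-8\right)^{2} + \frac{432}{-7} - - \frac{5760}{-7} - \left(-42\right) \left(-8\right)\right) = -147 + \left(144 + 144 + 30 \cdot 64 + 432 \left(- \frac{1}{7}\right) - \left(-5760\right) \left(- \frac{1}{7}\right) - 336\right) = -147 + \left(144 + 144 + 1920 - \frac{432}{7} - \frac{5760}{7} - 336\right) = -147 + \frac{6912}{7} = \frac{5883}{7}$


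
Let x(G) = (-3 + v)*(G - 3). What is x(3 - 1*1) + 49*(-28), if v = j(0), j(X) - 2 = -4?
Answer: -1367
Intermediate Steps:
j(X) = -2 (j(X) = 2 - 4 = -2)
v = -2
x(G) = 15 - 5*G (x(G) = (-3 - 2)*(G - 3) = -5*(-3 + G) = 15 - 5*G)
x(3 - 1*1) + 49*(-28) = (15 - 5*(3 - 1*1)) + 49*(-28) = (15 - 5*(3 - 1)) - 1372 = (15 - 5*2) - 1372 = (15 - 10) - 1372 = 5 - 1372 = -1367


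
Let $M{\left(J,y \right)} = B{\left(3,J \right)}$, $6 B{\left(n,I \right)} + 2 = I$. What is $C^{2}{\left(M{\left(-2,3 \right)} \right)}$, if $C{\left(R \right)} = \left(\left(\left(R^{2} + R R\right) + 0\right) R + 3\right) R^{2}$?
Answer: $\frac{67600}{59049} \approx 1.1448$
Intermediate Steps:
$B{\left(n,I \right)} = - \frac{1}{3} + \frac{I}{6}$
$M{\left(J,y \right)} = - \frac{1}{3} + \frac{J}{6}$
$C{\left(R \right)} = R^{2} \left(3 + 2 R^{3}\right)$ ($C{\left(R \right)} = \left(\left(\left(R^{2} + R^{2}\right) + 0\right) R + 3\right) R^{2} = \left(\left(2 R^{2} + 0\right) R + 3\right) R^{2} = \left(2 R^{2} R + 3\right) R^{2} = \left(2 R^{3} + 3\right) R^{2} = \left(3 + 2 R^{3}\right) R^{2} = R^{2} \left(3 + 2 R^{3}\right)$)
$C^{2}{\left(M{\left(-2,3 \right)} \right)} = \left(\left(- \frac{1}{3} + \frac{1}{6} \left(-2\right)\right)^{2} \left(3 + 2 \left(- \frac{1}{3} + \frac{1}{6} \left(-2\right)\right)^{3}\right)\right)^{2} = \left(\left(- \frac{1}{3} - \frac{1}{3}\right)^{2} \left(3 + 2 \left(- \frac{1}{3} - \frac{1}{3}\right)^{3}\right)\right)^{2} = \left(\left(- \frac{2}{3}\right)^{2} \left(3 + 2 \left(- \frac{2}{3}\right)^{3}\right)\right)^{2} = \left(\frac{4 \left(3 + 2 \left(- \frac{8}{27}\right)\right)}{9}\right)^{2} = \left(\frac{4 \left(3 - \frac{16}{27}\right)}{9}\right)^{2} = \left(\frac{4}{9} \cdot \frac{65}{27}\right)^{2} = \left(\frac{260}{243}\right)^{2} = \frac{67600}{59049}$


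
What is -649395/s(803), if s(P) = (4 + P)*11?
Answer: -216465/2959 ≈ -73.155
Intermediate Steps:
s(P) = 44 + 11*P
-649395/s(803) = -649395/(44 + 11*803) = -649395/(44 + 8833) = -649395/8877 = -649395*1/8877 = -216465/2959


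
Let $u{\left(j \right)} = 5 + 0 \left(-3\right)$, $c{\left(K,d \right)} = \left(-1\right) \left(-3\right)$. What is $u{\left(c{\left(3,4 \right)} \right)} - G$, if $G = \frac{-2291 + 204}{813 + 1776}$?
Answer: $\frac{15032}{2589} \approx 5.8061$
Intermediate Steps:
$c{\left(K,d \right)} = 3$
$u{\left(j \right)} = 5$ ($u{\left(j \right)} = 5 + 0 = 5$)
$G = - \frac{2087}{2589} \approx -0.8061$
$u{\left(c{\left(3,4 \right)} \right)} - G = 5 - - \frac{2087}{2589} = 5 + \frac{2087}{2589} = \frac{15032}{2589}$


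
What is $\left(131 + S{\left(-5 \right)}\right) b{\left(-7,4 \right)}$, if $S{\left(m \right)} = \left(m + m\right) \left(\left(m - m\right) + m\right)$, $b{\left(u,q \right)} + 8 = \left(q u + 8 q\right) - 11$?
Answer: $-2715$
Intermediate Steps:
$b{\left(u,q \right)} = -19 + 8 q + q u$ ($b{\left(u,q \right)} = -8 - \left(11 - 8 q - q u\right) = -8 + \left(-11 + 8 q + q u\right) = -19 + 8 q + q u$)
$S{\left(m \right)} = 2 m^{2}$ ($S{\left(m \right)} = 2 m \left(0 + m\right) = 2 m m = 2 m^{2}$)
$\left(131 + S{\left(-5 \right)}\right) b{\left(-7,4 \right)} = \left(131 + 2 \left(-5\right)^{2}\right) \left(-19 + 8 \cdot 4 + 4 \left(-7\right)\right) = \left(131 + 2 \cdot 25\right) \left(-19 + 32 - 28\right) = \left(131 + 50\right) \left(-15\right) = 181 \left(-15\right) = -2715$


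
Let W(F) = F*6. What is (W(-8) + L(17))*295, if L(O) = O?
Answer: -9145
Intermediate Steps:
W(F) = 6*F
(W(-8) + L(17))*295 = (6*(-8) + 17)*295 = (-48 + 17)*295 = -31*295 = -9145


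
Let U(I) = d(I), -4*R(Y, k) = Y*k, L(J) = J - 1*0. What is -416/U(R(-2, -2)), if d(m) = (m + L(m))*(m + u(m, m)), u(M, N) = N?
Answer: -104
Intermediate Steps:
L(J) = J (L(J) = J + 0 = J)
R(Y, k) = -Y*k/4
d(m) = 4*m**2 (d(m) = (m + m)*(m + m) = (2*m)*(2*m) = 4*m**2)
U(I) = 4*I**2
-416/U(R(-2, -2)) = -416/(4*(-1/4*(-2)*(-2))**2) = -416/(4*(-1)**2) = -416/(4*1) = -416/4 = -416*1/4 = -104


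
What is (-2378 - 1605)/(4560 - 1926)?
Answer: -3983/2634 ≈ -1.5121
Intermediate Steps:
(-2378 - 1605)/(4560 - 1926) = -3983/2634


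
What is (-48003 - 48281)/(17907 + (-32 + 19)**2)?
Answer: -24071/4519 ≈ -5.3266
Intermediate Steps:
(-48003 - 48281)/(17907 + (-32 + 19)**2) = -96284/(17907 + (-13)**2) = -96284/(17907 + 169) = -96284/18076 = -96284*1/18076 = -24071/4519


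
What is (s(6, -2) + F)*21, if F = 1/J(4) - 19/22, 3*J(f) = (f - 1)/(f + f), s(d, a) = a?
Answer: 2373/22 ≈ 107.86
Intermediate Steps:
J(f) = (-1 + f)/(6*f) (J(f) = ((f - 1)/(f + f))/3 = ((-1 + f)/((2*f)))/3 = ((-1 + f)*(1/(2*f)))/3 = ((-1 + f)/(2*f))/3 = (-1 + f)/(6*f))
F = 157/22 (F = 1/((⅙)*(-1 + 4)/4) - 19/22 = 1/((⅙)*(¼)*3) - 19*1/22 = 1/(⅛) - 19/22 = 1*8 - 19/22 = 8 - 19/22 = 157/22 ≈ 7.1364)
(s(6, -2) + F)*21 = (-2 + 157/22)*21 = (113/22)*21 = 2373/22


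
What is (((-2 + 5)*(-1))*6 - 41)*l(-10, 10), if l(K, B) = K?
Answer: 590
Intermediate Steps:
(((-2 + 5)*(-1))*6 - 41)*l(-10, 10) = (((-2 + 5)*(-1))*6 - 41)*(-10) = ((3*(-1))*6 - 41)*(-10) = (-3*6 - 41)*(-10) = (-18 - 41)*(-10) = -59*(-10) = 590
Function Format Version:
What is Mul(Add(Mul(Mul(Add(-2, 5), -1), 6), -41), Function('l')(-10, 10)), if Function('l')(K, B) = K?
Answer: 590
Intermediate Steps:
Mul(Add(Mul(Mul(Add(-2, 5), -1), 6), -41), Function('l')(-10, 10)) = Mul(Add(Mul(Mul(Add(-2, 5), -1), 6), -41), -10) = Mul(Add(Mul(Mul(3, -1), 6), -41), -10) = Mul(Add(Mul(-3, 6), -41), -10) = Mul(Add(-18, -41), -10) = Mul(-59, -10) = 590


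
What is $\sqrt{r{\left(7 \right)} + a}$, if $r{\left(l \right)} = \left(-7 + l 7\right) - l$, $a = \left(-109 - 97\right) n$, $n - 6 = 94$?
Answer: $3 i \sqrt{2285} \approx 143.41 i$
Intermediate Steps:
$n = 100$ ($n = 6 + 94 = 100$)
$a = -20600$ ($a = \left(-109 - 97\right) 100 = \left(-206\right) 100 = -20600$)
$r{\left(l \right)} = -7 + 6 l$ ($r{\left(l \right)} = \left(-7 + 7 l\right) - l = -7 + 6 l$)
$\sqrt{r{\left(7 \right)} + a} = \sqrt{\left(-7 + 6 \cdot 7\right) - 20600} = \sqrt{\left(-7 + 42\right) - 20600} = \sqrt{35 - 20600} = \sqrt{-20565} = 3 i \sqrt{2285}$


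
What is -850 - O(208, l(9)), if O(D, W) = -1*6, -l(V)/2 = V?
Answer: -844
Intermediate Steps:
l(V) = -2*V
O(D, W) = -6
-850 - O(208, l(9)) = -850 - 1*(-6) = -850 + 6 = -844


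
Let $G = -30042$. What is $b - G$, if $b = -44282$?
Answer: $-14240$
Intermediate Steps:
$b - G = -44282 - -30042 = -44282 + 30042 = -14240$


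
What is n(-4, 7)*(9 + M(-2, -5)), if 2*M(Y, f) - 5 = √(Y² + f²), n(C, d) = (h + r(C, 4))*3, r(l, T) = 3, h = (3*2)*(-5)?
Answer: -1863/2 - 81*√29/2 ≈ -1149.6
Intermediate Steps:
h = -30 (h = 6*(-5) = -30)
n(C, d) = -81 (n(C, d) = (-30 + 3)*3 = -27*3 = -81)
M(Y, f) = 5/2 + √(Y² + f²)/2
n(-4, 7)*(9 + M(-2, -5)) = -81*(9 + (5/2 + √((-2)² + (-5)²)/2)) = -81*(9 + (5/2 + √(4 + 25)/2)) = -81*(9 + (5/2 + √29/2)) = -81*(23/2 + √29/2) = -1863/2 - 81*√29/2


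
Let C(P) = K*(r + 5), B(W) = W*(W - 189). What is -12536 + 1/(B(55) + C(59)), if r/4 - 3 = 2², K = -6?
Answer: -94872449/7568 ≈ -12536.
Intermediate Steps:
r = 28 (r = 12 + 4*2² = 12 + 4*4 = 12 + 16 = 28)
B(W) = W*(-189 + W)
C(P) = -198 (C(P) = -6*(28 + 5) = -6*33 = -198)
-12536 + 1/(B(55) + C(59)) = -12536 + 1/(55*(-189 + 55) - 198) = -12536 + 1/(55*(-134) - 198) = -12536 + 1/(-7370 - 198) = -12536 + 1/(-7568) = -12536 - 1/7568 = -94872449/7568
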